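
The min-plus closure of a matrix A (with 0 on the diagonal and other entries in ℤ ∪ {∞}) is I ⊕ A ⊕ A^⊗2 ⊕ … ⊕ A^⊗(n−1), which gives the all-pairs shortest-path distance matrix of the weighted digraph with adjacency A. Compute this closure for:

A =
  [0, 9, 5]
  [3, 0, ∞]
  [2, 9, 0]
Closure =
  [0, 9, 5]
  [3, 0, 8]
  [2, 9, 0]

This is the Floyd-Warshall all-pairs shortest-path computation. For each intermediate vertex k = 0, 1, …, 2, update dist[i][j] ← min(dist[i][j], dist[i][k] + dist[k][j]). The final matrix gives, for each (i, j), the minimum total weight of any directed path from i to j (possibly empty when i = j).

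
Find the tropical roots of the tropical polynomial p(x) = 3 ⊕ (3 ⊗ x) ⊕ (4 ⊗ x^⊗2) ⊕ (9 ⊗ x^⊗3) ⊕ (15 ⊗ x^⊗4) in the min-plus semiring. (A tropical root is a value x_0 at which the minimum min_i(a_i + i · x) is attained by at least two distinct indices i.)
Roots: {-6, -5, -1, 0}

Each tropical root is a break point of the lower envelope of the lines y = a_i + i · x (there are 5 lines, with slopes 0, 1, ..., 4). Only the lines that attain the minimum somewhere contribute to roots; other lines are dominated. Here the surviving (envelope) indices are i = 4, i = 3, i = 2, i = 1, i = 0.
Intersections between consecutive envelope lines give the roots: for adjacent envelope indices i < j the intersection is x = (a_i − a_j) / (j − i). Reading off the sorted break points: {-6, -5, -1, 0}.
Verification: at each break x_0, at least two indices attain the minimum of min_i(a_i + i · x_0).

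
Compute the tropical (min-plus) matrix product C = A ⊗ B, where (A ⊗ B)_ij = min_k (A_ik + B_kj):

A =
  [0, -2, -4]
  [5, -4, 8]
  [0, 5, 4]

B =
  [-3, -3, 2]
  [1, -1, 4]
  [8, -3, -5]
A ⊗ B =
  [-3, -7, -9]
  [-3, -5, 0]
  [-3, -3, -1]

Apply the min-plus product entry-by-entry:
  C[0][0] = min over k of (A[0][0] + B[0][0] = 0 + -3 = -3, A[0][1] + B[1][0] = -2 + 1 = -1, A[0][2] + B[2][0] = -4 + 8 = 4) = -3 (attained at k = 0)
  C[0][1] = min over k of (A[0][0] + B[0][1] = 0 + -3 = -3, A[0][1] + B[1][1] = -2 + -1 = -3, A[0][2] + B[2][1] = -4 + -3 = -7) = -7 (attained at k = 2)
  C[0][2] = min over k of (A[0][0] + B[0][2] = 0 + 2 = 2, A[0][1] + B[1][2] = -2 + 4 = 2, A[0][2] + B[2][2] = -4 + -5 = -9) = -9 (attained at k = 2)
  C[1][0] = min over k of (A[1][0] + B[0][0] = 5 + -3 = 2, A[1][1] + B[1][0] = -4 + 1 = -3, A[1][2] + B[2][0] = 8 + 8 = 16) = -3 (attained at k = 1)
  C[1][1] = min over k of (A[1][0] + B[0][1] = 5 + -3 = 2, A[1][1] + B[1][1] = -4 + -1 = -5, A[1][2] + B[2][1] = 8 + -3 = 5) = -5 (attained at k = 1)
  C[1][2] = min over k of (A[1][0] + B[0][2] = 5 + 2 = 7, A[1][1] + B[1][2] = -4 + 4 = 0, A[1][2] + B[2][2] = 8 + -5 = 3) = 0 (attained at k = 1)
  C[2][0] = min over k of (A[2][0] + B[0][0] = 0 + -3 = -3, A[2][1] + B[1][0] = 5 + 1 = 6, A[2][2] + B[2][0] = 4 + 8 = 12) = -3 (attained at k = 0)
  C[2][1] = min over k of (A[2][0] + B[0][1] = 0 + -3 = -3, A[2][1] + B[1][1] = 5 + -1 = 4, A[2][2] + B[2][1] = 4 + -3 = 1) = -3 (attained at k = 0)
  C[2][2] = min over k of (A[2][0] + B[0][2] = 0 + 2 = 2, A[2][1] + B[1][2] = 5 + 4 = 9, A[2][2] + B[2][2] = 4 + -5 = -1) = -1 (attained at k = 2)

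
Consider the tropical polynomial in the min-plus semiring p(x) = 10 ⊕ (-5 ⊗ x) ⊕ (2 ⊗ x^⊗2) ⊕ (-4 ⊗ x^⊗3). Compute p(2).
p(2) = -3

A tropical monomial a ⊗ x^⊗i evaluates to a + i · x. Evaluating each term at x = 2:
  Term 0 contributes 10 + 0 · 2 = 10
  Term 1 contributes -5 + 1 · 2 = -3
  Term 2 contributes 2 + 2 · 2 = 6
  Term 3 contributes -4 + 3 · 2 = 2
p(2) = ⊕ of these = min[10, -3, 6, 2] = -3.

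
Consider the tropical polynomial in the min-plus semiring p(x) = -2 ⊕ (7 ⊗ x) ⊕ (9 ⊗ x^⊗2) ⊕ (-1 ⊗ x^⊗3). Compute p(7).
p(7) = -2

A tropical monomial a ⊗ x^⊗i evaluates to a + i · x. Evaluating each term at x = 7:
  Term 0 contributes -2 + 0 · 7 = -2
  Term 1 contributes 7 + 1 · 7 = 14
  Term 2 contributes 9 + 2 · 7 = 23
  Term 3 contributes -1 + 3 · 7 = 20
p(7) = ⊕ of these = min[-2, 14, 23, 20] = -2.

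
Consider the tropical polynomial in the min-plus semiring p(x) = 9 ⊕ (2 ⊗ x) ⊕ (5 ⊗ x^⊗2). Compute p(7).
p(7) = 9

A tropical monomial a ⊗ x^⊗i evaluates to a + i · x. Evaluating each term at x = 7:
  Term 0 contributes 9 + 0 · 7 = 9
  Term 1 contributes 2 + 1 · 7 = 9
  Term 2 contributes 5 + 2 · 7 = 19
p(7) = ⊕ of these = min[9, 9, 19] = 9.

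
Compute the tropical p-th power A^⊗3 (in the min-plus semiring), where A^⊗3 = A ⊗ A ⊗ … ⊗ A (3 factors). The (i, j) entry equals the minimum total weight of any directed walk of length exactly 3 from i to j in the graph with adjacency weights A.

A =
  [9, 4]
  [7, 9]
A^⊗3 =
  [20, 15]
  [18, 20]

Each entry (A^⊗3)_ij equals the minimum over all length-3 walks i = v_0 → v_1 → … → v_3 = j of Σ_t A[v_t][v_{t+1}]. For example, for (i, j) = (0, 1) we minimise over 4 possible intermediate vertex sequences; the minimum is 15, attained along the walk 0 → 1 → 0 → 1.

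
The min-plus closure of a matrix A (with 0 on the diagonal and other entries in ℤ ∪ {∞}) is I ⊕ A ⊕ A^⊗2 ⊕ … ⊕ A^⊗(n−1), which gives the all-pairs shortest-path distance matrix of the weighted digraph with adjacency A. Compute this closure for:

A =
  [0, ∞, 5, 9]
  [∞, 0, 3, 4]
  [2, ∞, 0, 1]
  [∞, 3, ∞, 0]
Closure =
  [0, 9, 5, 6]
  [5, 0, 3, 4]
  [2, 4, 0, 1]
  [8, 3, 6, 0]

This is the Floyd-Warshall all-pairs shortest-path computation. For each intermediate vertex k = 0, 1, …, 3, update dist[i][j] ← min(dist[i][j], dist[i][k] + dist[k][j]). The final matrix gives, for each (i, j), the minimum total weight of any directed path from i to j (possibly empty when i = j).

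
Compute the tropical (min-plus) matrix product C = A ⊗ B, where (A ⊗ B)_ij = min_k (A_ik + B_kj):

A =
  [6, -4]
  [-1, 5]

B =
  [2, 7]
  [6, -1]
A ⊗ B =
  [2, -5]
  [1, 4]

Apply the min-plus product entry-by-entry:
  C[0][0] = min over k of (A[0][0] + B[0][0] = 6 + 2 = 8, A[0][1] + B[1][0] = -4 + 6 = 2) = 2 (attained at k = 1)
  C[0][1] = min over k of (A[0][0] + B[0][1] = 6 + 7 = 13, A[0][1] + B[1][1] = -4 + -1 = -5) = -5 (attained at k = 1)
  C[1][0] = min over k of (A[1][0] + B[0][0] = -1 + 2 = 1, A[1][1] + B[1][0] = 5 + 6 = 11) = 1 (attained at k = 0)
  C[1][1] = min over k of (A[1][0] + B[0][1] = -1 + 7 = 6, A[1][1] + B[1][1] = 5 + -1 = 4) = 4 (attained at k = 1)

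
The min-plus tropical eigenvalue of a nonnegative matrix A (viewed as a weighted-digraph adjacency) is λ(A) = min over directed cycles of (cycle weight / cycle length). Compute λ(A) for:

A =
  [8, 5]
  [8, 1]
λ(A) = 1

Enumerate directed cycles and compute their means (weight / length). Sample:
  cycle 0 → 0: weight = 8, length = 1, mean = 8/1 ≈ 8.000
  cycle 1 → 1: weight = 1, length = 1, mean = 1/1 ≈ 1.000
  cycle 0 → 1 → 0: weight = 13, length = 2, mean = 13/2 ≈ 6.500
  cycle 1 → 0 → 1: weight = 13, length = 2, mean = 13/2 ≈ 6.500
Minimum mean = 1.000, attained e.g. along the cycle 1 → 1 with weight 1 and length 1. So λ(A) = 1/1 = 1.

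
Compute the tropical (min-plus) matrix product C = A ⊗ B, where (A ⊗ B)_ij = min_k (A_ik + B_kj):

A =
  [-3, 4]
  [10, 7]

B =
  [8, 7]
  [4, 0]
A ⊗ B =
  [5, 4]
  [11, 7]

Apply the min-plus product entry-by-entry:
  C[0][0] = min over k of (A[0][0] + B[0][0] = -3 + 8 = 5, A[0][1] + B[1][0] = 4 + 4 = 8) = 5 (attained at k = 0)
  C[0][1] = min over k of (A[0][0] + B[0][1] = -3 + 7 = 4, A[0][1] + B[1][1] = 4 + 0 = 4) = 4 (attained at k = 0)
  C[1][0] = min over k of (A[1][0] + B[0][0] = 10 + 8 = 18, A[1][1] + B[1][0] = 7 + 4 = 11) = 11 (attained at k = 1)
  C[1][1] = min over k of (A[1][0] + B[0][1] = 10 + 7 = 17, A[1][1] + B[1][1] = 7 + 0 = 7) = 7 (attained at k = 1)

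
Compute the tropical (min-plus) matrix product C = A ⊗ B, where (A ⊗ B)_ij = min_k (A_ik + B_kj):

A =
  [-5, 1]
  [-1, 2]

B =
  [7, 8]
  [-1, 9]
A ⊗ B =
  [0, 3]
  [1, 7]

Apply the min-plus product entry-by-entry:
  C[0][0] = min over k of (A[0][0] + B[0][0] = -5 + 7 = 2, A[0][1] + B[1][0] = 1 + -1 = 0) = 0 (attained at k = 1)
  C[0][1] = min over k of (A[0][0] + B[0][1] = -5 + 8 = 3, A[0][1] + B[1][1] = 1 + 9 = 10) = 3 (attained at k = 0)
  C[1][0] = min over k of (A[1][0] + B[0][0] = -1 + 7 = 6, A[1][1] + B[1][0] = 2 + -1 = 1) = 1 (attained at k = 1)
  C[1][1] = min over k of (A[1][0] + B[0][1] = -1 + 8 = 7, A[1][1] + B[1][1] = 2 + 9 = 11) = 7 (attained at k = 0)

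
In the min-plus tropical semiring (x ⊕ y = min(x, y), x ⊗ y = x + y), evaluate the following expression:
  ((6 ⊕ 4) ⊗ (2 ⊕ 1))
((6 ⊕ 4) ⊗ (2 ⊕ 1)) = 5

Expand innermost to outermost. Recall ⊕ takes the minimum of its arguments and ⊗ takes their sum. Working out the expression ((6 ⊕ 4) ⊗ (2 ⊕ 1)) gives 5.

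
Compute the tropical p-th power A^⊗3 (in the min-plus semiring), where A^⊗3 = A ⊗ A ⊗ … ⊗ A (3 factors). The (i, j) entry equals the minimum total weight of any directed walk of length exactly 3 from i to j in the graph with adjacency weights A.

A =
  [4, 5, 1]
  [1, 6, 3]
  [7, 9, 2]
A^⊗3 =
  [10, 11, 5]
  [7, 10, 4]
  [11, 13, 6]

Each entry (A^⊗3)_ij equals the minimum over all length-3 walks i = v_0 → v_1 → … → v_3 = j of Σ_t A[v_t][v_{t+1}]. For example, for (i, j) = (0, 2) we minimise over 9 possible intermediate vertex sequences; the minimum is 5, attained along the walk 0 → 2 → 2 → 2.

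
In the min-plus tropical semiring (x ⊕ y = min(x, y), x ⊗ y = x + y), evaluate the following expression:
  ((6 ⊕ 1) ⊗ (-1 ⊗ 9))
((6 ⊕ 1) ⊗ (-1 ⊗ 9)) = 9

Expand innermost to outermost. Recall ⊕ takes the minimum of its arguments and ⊗ takes their sum. Working out the expression ((6 ⊕ 1) ⊗ (-1 ⊗ 9)) gives 9.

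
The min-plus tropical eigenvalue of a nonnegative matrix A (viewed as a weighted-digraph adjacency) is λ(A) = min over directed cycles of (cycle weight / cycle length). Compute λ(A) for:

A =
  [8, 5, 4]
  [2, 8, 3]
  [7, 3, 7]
λ(A) = 3

Enumerate directed cycles and compute their means (weight / length). Sample:
  cycle 0 → 0: weight = 8, length = 1, mean = 8/1 ≈ 8.000
  cycle 1 → 1: weight = 8, length = 1, mean = 8/1 ≈ 8.000
  cycle 2 → 2: weight = 7, length = 1, mean = 7/1 ≈ 7.000
  cycle 0 → 1 → 0: weight = 7, length = 2, mean = 7/2 ≈ 3.500
  cycle 0 → 2 → 0: weight = 11, length = 2, mean = 11/2 ≈ 5.500
  cycle 1 → 0 → 1: weight = 7, length = 2, mean = 7/2 ≈ 3.500
Minimum mean = 3.000, attained e.g. along the cycle 1 → 2 → 1 with weight 6 and length 2. So λ(A) = 6/2 = 3.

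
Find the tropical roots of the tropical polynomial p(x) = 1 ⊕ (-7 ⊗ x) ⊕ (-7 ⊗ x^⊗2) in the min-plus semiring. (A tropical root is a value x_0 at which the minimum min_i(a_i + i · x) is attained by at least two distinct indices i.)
Roots: {0, 8}

Each tropical root is a break point of the lower envelope of the lines y = a_i + i · x (there are 3 lines, with slopes 0, 1, ..., 2). Only the lines that attain the minimum somewhere contribute to roots; other lines are dominated. Here the surviving (envelope) indices are i = 2, i = 1, i = 0.
Intersections between consecutive envelope lines give the roots: for adjacent envelope indices i < j the intersection is x = (a_i − a_j) / (j − i). Reading off the sorted break points: {0, 8}.
Verification: at each break x_0, at least two indices attain the minimum of min_i(a_i + i · x_0).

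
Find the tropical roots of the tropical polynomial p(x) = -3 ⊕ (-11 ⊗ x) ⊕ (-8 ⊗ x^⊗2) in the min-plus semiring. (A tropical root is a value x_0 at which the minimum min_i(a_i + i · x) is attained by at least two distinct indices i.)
Roots: {-3, 8}

Each tropical root is a break point of the lower envelope of the lines y = a_i + i · x (there are 3 lines, with slopes 0, 1, ..., 2). Only the lines that attain the minimum somewhere contribute to roots; other lines are dominated. Here the surviving (envelope) indices are i = 2, i = 1, i = 0.
Intersections between consecutive envelope lines give the roots: for adjacent envelope indices i < j the intersection is x = (a_i − a_j) / (j − i). Reading off the sorted break points: {-3, 8}.
Verification: at each break x_0, at least two indices attain the minimum of min_i(a_i + i · x_0).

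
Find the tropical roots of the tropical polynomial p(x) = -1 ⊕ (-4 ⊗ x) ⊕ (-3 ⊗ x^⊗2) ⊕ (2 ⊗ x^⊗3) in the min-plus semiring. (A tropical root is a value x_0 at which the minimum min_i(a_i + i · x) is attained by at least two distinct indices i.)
Roots: {-5, -1, 3}

Each tropical root is a break point of the lower envelope of the lines y = a_i + i · x (there are 4 lines, with slopes 0, 1, ..., 3). Only the lines that attain the minimum somewhere contribute to roots; other lines are dominated. Here the surviving (envelope) indices are i = 3, i = 2, i = 1, i = 0.
Intersections between consecutive envelope lines give the roots: for adjacent envelope indices i < j the intersection is x = (a_i − a_j) / (j − i). Reading off the sorted break points: {-5, -1, 3}.
Verification: at each break x_0, at least two indices attain the minimum of min_i(a_i + i · x_0).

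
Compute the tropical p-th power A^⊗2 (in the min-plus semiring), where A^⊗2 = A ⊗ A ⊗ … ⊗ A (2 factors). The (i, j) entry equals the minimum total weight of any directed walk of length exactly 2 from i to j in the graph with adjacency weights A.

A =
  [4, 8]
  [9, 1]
A^⊗2 =
  [8, 9]
  [10, 2]

Each entry (A^⊗2)_ij equals the minimum over all length-2 walks i = v_0 → v_1 → … → v_2 = j of Σ_t A[v_t][v_{t+1}]. For example, for (i, j) = (0, 1) we minimise over 2 possible intermediate vertex sequences; the minimum is 9, attained along the walk 0 → 1 → 1.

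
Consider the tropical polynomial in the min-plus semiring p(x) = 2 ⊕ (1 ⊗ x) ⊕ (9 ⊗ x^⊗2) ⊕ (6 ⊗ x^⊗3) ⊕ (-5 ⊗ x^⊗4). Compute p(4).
p(4) = 2

A tropical monomial a ⊗ x^⊗i evaluates to a + i · x. Evaluating each term at x = 4:
  Term 0 contributes 2 + 0 · 4 = 2
  Term 1 contributes 1 + 1 · 4 = 5
  Term 2 contributes 9 + 2 · 4 = 17
  Term 3 contributes 6 + 3 · 4 = 18
  Term 4 contributes -5 + 4 · 4 = 11
p(4) = ⊕ of these = min[2, 5, 17, 18, 11] = 2.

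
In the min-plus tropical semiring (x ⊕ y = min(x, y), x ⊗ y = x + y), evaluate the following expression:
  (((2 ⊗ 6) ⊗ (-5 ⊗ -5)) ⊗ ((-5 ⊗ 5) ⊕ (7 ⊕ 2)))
(((2 ⊗ 6) ⊗ (-5 ⊗ -5)) ⊗ ((-5 ⊗ 5) ⊕ (7 ⊕ 2))) = -2

Expand innermost to outermost. Recall ⊕ takes the minimum of its arguments and ⊗ takes their sum. Working out the expression (((2 ⊗ 6) ⊗ (-5 ⊗ -5)) ⊗ ((-5 ⊗ 5) ⊕ (7 ⊕ 2))) gives -2.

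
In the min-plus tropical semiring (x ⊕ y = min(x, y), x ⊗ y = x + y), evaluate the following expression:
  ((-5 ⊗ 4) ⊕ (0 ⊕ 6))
((-5 ⊗ 4) ⊕ (0 ⊕ 6)) = -1

Expand innermost to outermost. Recall ⊕ takes the minimum of its arguments and ⊗ takes their sum. Working out the expression ((-5 ⊗ 4) ⊕ (0 ⊕ 6)) gives -1.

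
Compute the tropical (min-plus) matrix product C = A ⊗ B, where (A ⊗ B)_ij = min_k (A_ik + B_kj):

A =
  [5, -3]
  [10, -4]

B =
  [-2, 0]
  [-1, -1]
A ⊗ B =
  [-4, -4]
  [-5, -5]

Apply the min-plus product entry-by-entry:
  C[0][0] = min over k of (A[0][0] + B[0][0] = 5 + -2 = 3, A[0][1] + B[1][0] = -3 + -1 = -4) = -4 (attained at k = 1)
  C[0][1] = min over k of (A[0][0] + B[0][1] = 5 + 0 = 5, A[0][1] + B[1][1] = -3 + -1 = -4) = -4 (attained at k = 1)
  C[1][0] = min over k of (A[1][0] + B[0][0] = 10 + -2 = 8, A[1][1] + B[1][0] = -4 + -1 = -5) = -5 (attained at k = 1)
  C[1][1] = min over k of (A[1][0] + B[0][1] = 10 + 0 = 10, A[1][1] + B[1][1] = -4 + -1 = -5) = -5 (attained at k = 1)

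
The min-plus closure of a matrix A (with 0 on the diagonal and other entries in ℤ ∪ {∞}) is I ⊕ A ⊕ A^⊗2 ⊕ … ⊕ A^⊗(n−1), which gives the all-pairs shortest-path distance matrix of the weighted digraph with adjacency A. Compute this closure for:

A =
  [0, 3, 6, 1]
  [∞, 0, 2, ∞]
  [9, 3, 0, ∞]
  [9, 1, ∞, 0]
Closure =
  [0, 2, 4, 1]
  [11, 0, 2, 12]
  [9, 3, 0, 10]
  [9, 1, 3, 0]

This is the Floyd-Warshall all-pairs shortest-path computation. For each intermediate vertex k = 0, 1, …, 3, update dist[i][j] ← min(dist[i][j], dist[i][k] + dist[k][j]). The final matrix gives, for each (i, j), the minimum total weight of any directed path from i to j (possibly empty when i = j).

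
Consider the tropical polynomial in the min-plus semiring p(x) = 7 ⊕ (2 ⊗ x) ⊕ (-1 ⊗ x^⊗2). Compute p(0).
p(0) = -1

A tropical monomial a ⊗ x^⊗i evaluates to a + i · x. Evaluating each term at x = 0:
  Term 0 contributes 7 + 0 · 0 = 7
  Term 1 contributes 2 + 1 · 0 = 2
  Term 2 contributes -1 + 2 · 0 = -1
p(0) = ⊕ of these = min[7, 2, -1] = -1.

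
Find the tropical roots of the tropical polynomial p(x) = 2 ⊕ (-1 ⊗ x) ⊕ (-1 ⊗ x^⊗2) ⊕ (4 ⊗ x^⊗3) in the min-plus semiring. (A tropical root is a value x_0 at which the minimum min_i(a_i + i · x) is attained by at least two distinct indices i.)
Roots: {-5, 0, 3}

Each tropical root is a break point of the lower envelope of the lines y = a_i + i · x (there are 4 lines, with slopes 0, 1, ..., 3). Only the lines that attain the minimum somewhere contribute to roots; other lines are dominated. Here the surviving (envelope) indices are i = 3, i = 2, i = 1, i = 0.
Intersections between consecutive envelope lines give the roots: for adjacent envelope indices i < j the intersection is x = (a_i − a_j) / (j − i). Reading off the sorted break points: {-5, 0, 3}.
Verification: at each break x_0, at least two indices attain the minimum of min_i(a_i + i · x_0).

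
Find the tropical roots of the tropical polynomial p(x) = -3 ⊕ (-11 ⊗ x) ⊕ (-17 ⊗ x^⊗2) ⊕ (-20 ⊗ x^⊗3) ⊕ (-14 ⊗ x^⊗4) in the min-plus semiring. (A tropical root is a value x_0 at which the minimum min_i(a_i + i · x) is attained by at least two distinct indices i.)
Roots: {-6, 3, 6, 8}

Each tropical root is a break point of the lower envelope of the lines y = a_i + i · x (there are 5 lines, with slopes 0, 1, ..., 4). Only the lines that attain the minimum somewhere contribute to roots; other lines are dominated. Here the surviving (envelope) indices are i = 4, i = 3, i = 2, i = 1, i = 0.
Intersections between consecutive envelope lines give the roots: for adjacent envelope indices i < j the intersection is x = (a_i − a_j) / (j − i). Reading off the sorted break points: {-6, 3, 6, 8}.
Verification: at each break x_0, at least two indices attain the minimum of min_i(a_i + i · x_0).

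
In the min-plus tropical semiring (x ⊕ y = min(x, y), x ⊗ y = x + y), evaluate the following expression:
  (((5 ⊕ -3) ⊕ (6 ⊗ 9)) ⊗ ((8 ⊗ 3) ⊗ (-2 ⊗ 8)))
(((5 ⊕ -3) ⊕ (6 ⊗ 9)) ⊗ ((8 ⊗ 3) ⊗ (-2 ⊗ 8))) = 14

Expand innermost to outermost. Recall ⊕ takes the minimum of its arguments and ⊗ takes their sum. Working out the expression (((5 ⊕ -3) ⊕ (6 ⊗ 9)) ⊗ ((8 ⊗ 3) ⊗ (-2 ⊗ 8))) gives 14.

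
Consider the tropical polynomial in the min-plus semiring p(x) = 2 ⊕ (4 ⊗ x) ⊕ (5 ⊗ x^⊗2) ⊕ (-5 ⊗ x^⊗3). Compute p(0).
p(0) = -5

A tropical monomial a ⊗ x^⊗i evaluates to a + i · x. Evaluating each term at x = 0:
  Term 0 contributes 2 + 0 · 0 = 2
  Term 1 contributes 4 + 1 · 0 = 4
  Term 2 contributes 5 + 2 · 0 = 5
  Term 3 contributes -5 + 3 · 0 = -5
p(0) = ⊕ of these = min[2, 4, 5, -5] = -5.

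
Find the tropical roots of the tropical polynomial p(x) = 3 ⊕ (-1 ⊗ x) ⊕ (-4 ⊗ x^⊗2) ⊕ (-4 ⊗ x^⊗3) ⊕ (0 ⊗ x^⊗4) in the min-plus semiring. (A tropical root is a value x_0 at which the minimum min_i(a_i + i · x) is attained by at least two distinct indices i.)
Roots: {-4, 0, 3, 4}

Each tropical root is a break point of the lower envelope of the lines y = a_i + i · x (there are 5 lines, with slopes 0, 1, ..., 4). Only the lines that attain the minimum somewhere contribute to roots; other lines are dominated. Here the surviving (envelope) indices are i = 4, i = 3, i = 2, i = 1, i = 0.
Intersections between consecutive envelope lines give the roots: for adjacent envelope indices i < j the intersection is x = (a_i − a_j) / (j − i). Reading off the sorted break points: {-4, 0, 3, 4}.
Verification: at each break x_0, at least two indices attain the minimum of min_i(a_i + i · x_0).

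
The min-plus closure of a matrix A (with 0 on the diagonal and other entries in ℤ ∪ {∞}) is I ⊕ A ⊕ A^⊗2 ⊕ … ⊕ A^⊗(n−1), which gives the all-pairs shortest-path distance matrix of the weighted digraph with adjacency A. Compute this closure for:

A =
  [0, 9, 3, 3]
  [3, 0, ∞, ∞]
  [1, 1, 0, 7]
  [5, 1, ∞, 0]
Closure =
  [0, 4, 3, 3]
  [3, 0, 6, 6]
  [1, 1, 0, 4]
  [4, 1, 7, 0]

This is the Floyd-Warshall all-pairs shortest-path computation. For each intermediate vertex k = 0, 1, …, 3, update dist[i][j] ← min(dist[i][j], dist[i][k] + dist[k][j]). The final matrix gives, for each (i, j), the minimum total weight of any directed path from i to j (possibly empty when i = j).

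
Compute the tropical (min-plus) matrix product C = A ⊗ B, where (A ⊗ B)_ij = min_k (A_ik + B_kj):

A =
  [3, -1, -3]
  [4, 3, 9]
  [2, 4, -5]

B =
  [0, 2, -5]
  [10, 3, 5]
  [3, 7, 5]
A ⊗ B =
  [0, 2, -2]
  [4, 6, -1]
  [-2, 2, -3]

Apply the min-plus product entry-by-entry:
  C[0][0] = min over k of (A[0][0] + B[0][0] = 3 + 0 = 3, A[0][1] + B[1][0] = -1 + 10 = 9, A[0][2] + B[2][0] = -3 + 3 = 0) = 0 (attained at k = 2)
  C[0][1] = min over k of (A[0][0] + B[0][1] = 3 + 2 = 5, A[0][1] + B[1][1] = -1 + 3 = 2, A[0][2] + B[2][1] = -3 + 7 = 4) = 2 (attained at k = 1)
  C[0][2] = min over k of (A[0][0] + B[0][2] = 3 + -5 = -2, A[0][1] + B[1][2] = -1 + 5 = 4, A[0][2] + B[2][2] = -3 + 5 = 2) = -2 (attained at k = 0)
  C[1][0] = min over k of (A[1][0] + B[0][0] = 4 + 0 = 4, A[1][1] + B[1][0] = 3 + 10 = 13, A[1][2] + B[2][0] = 9 + 3 = 12) = 4 (attained at k = 0)
  C[1][1] = min over k of (A[1][0] + B[0][1] = 4 + 2 = 6, A[1][1] + B[1][1] = 3 + 3 = 6, A[1][2] + B[2][1] = 9 + 7 = 16) = 6 (attained at k = 0)
  C[1][2] = min over k of (A[1][0] + B[0][2] = 4 + -5 = -1, A[1][1] + B[1][2] = 3 + 5 = 8, A[1][2] + B[2][2] = 9 + 5 = 14) = -1 (attained at k = 0)
  C[2][0] = min over k of (A[2][0] + B[0][0] = 2 + 0 = 2, A[2][1] + B[1][0] = 4 + 10 = 14, A[2][2] + B[2][0] = -5 + 3 = -2) = -2 (attained at k = 2)
  C[2][1] = min over k of (A[2][0] + B[0][1] = 2 + 2 = 4, A[2][1] + B[1][1] = 4 + 3 = 7, A[2][2] + B[2][1] = -5 + 7 = 2) = 2 (attained at k = 2)
  C[2][2] = min over k of (A[2][0] + B[0][2] = 2 + -5 = -3, A[2][1] + B[1][2] = 4 + 5 = 9, A[2][2] + B[2][2] = -5 + 5 = 0) = -3 (attained at k = 0)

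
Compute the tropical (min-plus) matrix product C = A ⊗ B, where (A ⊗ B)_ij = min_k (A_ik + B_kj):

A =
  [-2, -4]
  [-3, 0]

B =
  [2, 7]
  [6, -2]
A ⊗ B =
  [0, -6]
  [-1, -2]

Apply the min-plus product entry-by-entry:
  C[0][0] = min over k of (A[0][0] + B[0][0] = -2 + 2 = 0, A[0][1] + B[1][0] = -4 + 6 = 2) = 0 (attained at k = 0)
  C[0][1] = min over k of (A[0][0] + B[0][1] = -2 + 7 = 5, A[0][1] + B[1][1] = -4 + -2 = -6) = -6 (attained at k = 1)
  C[1][0] = min over k of (A[1][0] + B[0][0] = -3 + 2 = -1, A[1][1] + B[1][0] = 0 + 6 = 6) = -1 (attained at k = 0)
  C[1][1] = min over k of (A[1][0] + B[0][1] = -3 + 7 = 4, A[1][1] + B[1][1] = 0 + -2 = -2) = -2 (attained at k = 1)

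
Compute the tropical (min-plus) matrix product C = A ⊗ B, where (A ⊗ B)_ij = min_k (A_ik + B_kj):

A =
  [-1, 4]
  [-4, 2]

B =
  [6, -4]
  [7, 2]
A ⊗ B =
  [5, -5]
  [2, -8]

Apply the min-plus product entry-by-entry:
  C[0][0] = min over k of (A[0][0] + B[0][0] = -1 + 6 = 5, A[0][1] + B[1][0] = 4 + 7 = 11) = 5 (attained at k = 0)
  C[0][1] = min over k of (A[0][0] + B[0][1] = -1 + -4 = -5, A[0][1] + B[1][1] = 4 + 2 = 6) = -5 (attained at k = 0)
  C[1][0] = min over k of (A[1][0] + B[0][0] = -4 + 6 = 2, A[1][1] + B[1][0] = 2 + 7 = 9) = 2 (attained at k = 0)
  C[1][1] = min over k of (A[1][0] + B[0][1] = -4 + -4 = -8, A[1][1] + B[1][1] = 2 + 2 = 4) = -8 (attained at k = 0)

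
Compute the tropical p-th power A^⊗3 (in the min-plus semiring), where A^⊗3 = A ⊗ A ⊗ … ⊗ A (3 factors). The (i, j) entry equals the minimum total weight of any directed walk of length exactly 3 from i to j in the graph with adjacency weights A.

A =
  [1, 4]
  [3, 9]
A^⊗3 =
  [3, 6]
  [5, 8]

Each entry (A^⊗3)_ij equals the minimum over all length-3 walks i = v_0 → v_1 → … → v_3 = j of Σ_t A[v_t][v_{t+1}]. For example, for (i, j) = (0, 1) we minimise over 4 possible intermediate vertex sequences; the minimum is 6, attained along the walk 0 → 0 → 0 → 1.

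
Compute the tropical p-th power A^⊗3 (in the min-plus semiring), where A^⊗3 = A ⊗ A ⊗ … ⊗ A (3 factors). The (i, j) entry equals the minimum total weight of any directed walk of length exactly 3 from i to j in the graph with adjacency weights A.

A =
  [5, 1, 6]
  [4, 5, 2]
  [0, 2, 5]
A^⊗3 =
  [3, 5, 8]
  [7, 3, 6]
  [4, 6, 3]

Each entry (A^⊗3)_ij equals the minimum over all length-3 walks i = v_0 → v_1 → … → v_3 = j of Σ_t A[v_t][v_{t+1}]. For example, for (i, j) = (0, 2) we minimise over 9 possible intermediate vertex sequences; the minimum is 8, attained along the walk 0 → 0 → 1 → 2.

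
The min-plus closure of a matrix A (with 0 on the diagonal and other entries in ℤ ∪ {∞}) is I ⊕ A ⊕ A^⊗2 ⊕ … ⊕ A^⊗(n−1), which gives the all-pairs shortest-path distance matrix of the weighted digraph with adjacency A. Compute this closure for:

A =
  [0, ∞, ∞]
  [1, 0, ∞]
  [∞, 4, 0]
Closure =
  [0, ∞, ∞]
  [1, 0, ∞]
  [5, 4, 0]

This is the Floyd-Warshall all-pairs shortest-path computation. For each intermediate vertex k = 0, 1, …, 2, update dist[i][j] ← min(dist[i][j], dist[i][k] + dist[k][j]). The final matrix gives, for each (i, j), the minimum total weight of any directed path from i to j (possibly empty when i = j).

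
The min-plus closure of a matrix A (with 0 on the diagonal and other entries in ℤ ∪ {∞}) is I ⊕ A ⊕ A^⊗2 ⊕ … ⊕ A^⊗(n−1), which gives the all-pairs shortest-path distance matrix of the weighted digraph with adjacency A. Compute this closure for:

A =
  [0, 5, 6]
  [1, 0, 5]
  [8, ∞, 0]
Closure =
  [0, 5, 6]
  [1, 0, 5]
  [8, 13, 0]

This is the Floyd-Warshall all-pairs shortest-path computation. For each intermediate vertex k = 0, 1, …, 2, update dist[i][j] ← min(dist[i][j], dist[i][k] + dist[k][j]). The final matrix gives, for each (i, j), the minimum total weight of any directed path from i to j (possibly empty when i = j).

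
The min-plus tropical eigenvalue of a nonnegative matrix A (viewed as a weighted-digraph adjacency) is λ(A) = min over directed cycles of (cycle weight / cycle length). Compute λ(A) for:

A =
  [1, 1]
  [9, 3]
λ(A) = 1

Enumerate directed cycles and compute their means (weight / length). Sample:
  cycle 0 → 0: weight = 1, length = 1, mean = 1/1 ≈ 1.000
  cycle 1 → 1: weight = 3, length = 1, mean = 3/1 ≈ 3.000
  cycle 0 → 1 → 0: weight = 10, length = 2, mean = 10/2 ≈ 5.000
  cycle 1 → 0 → 1: weight = 10, length = 2, mean = 10/2 ≈ 5.000
Minimum mean = 1.000, attained e.g. along the cycle 0 → 0 with weight 1 and length 1. So λ(A) = 1/1 = 1.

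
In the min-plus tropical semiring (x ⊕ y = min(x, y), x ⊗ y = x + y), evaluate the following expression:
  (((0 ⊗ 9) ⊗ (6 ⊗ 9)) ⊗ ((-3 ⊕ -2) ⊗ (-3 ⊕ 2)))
(((0 ⊗ 9) ⊗ (6 ⊗ 9)) ⊗ ((-3 ⊕ -2) ⊗ (-3 ⊕ 2))) = 18

Expand innermost to outermost. Recall ⊕ takes the minimum of its arguments and ⊗ takes their sum. Working out the expression (((0 ⊗ 9) ⊗ (6 ⊗ 9)) ⊗ ((-3 ⊕ -2) ⊗ (-3 ⊕ 2))) gives 18.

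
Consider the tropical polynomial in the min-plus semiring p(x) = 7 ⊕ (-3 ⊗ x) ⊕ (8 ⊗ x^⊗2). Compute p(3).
p(3) = 0

A tropical monomial a ⊗ x^⊗i evaluates to a + i · x. Evaluating each term at x = 3:
  Term 0 contributes 7 + 0 · 3 = 7
  Term 1 contributes -3 + 1 · 3 = 0
  Term 2 contributes 8 + 2 · 3 = 14
p(3) = ⊕ of these = min[7, 0, 14] = 0.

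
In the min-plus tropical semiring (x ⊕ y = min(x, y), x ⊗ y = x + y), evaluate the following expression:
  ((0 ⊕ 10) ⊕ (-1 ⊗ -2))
((0 ⊕ 10) ⊕ (-1 ⊗ -2)) = -3

Expand innermost to outermost. Recall ⊕ takes the minimum of its arguments and ⊗ takes their sum. Working out the expression ((0 ⊕ 10) ⊕ (-1 ⊗ -2)) gives -3.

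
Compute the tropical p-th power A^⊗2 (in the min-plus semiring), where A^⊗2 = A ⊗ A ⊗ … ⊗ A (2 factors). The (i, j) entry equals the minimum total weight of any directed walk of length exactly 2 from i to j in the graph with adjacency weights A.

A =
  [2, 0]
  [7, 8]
A^⊗2 =
  [4, 2]
  [9, 7]

Each entry (A^⊗2)_ij equals the minimum over all length-2 walks i = v_0 → v_1 → … → v_2 = j of Σ_t A[v_t][v_{t+1}]. For example, for (i, j) = (0, 1) we minimise over 2 possible intermediate vertex sequences; the minimum is 2, attained along the walk 0 → 0 → 1.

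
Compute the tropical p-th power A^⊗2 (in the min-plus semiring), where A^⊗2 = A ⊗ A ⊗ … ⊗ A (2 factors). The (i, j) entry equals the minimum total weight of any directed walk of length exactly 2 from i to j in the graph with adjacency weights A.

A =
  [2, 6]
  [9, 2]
A^⊗2 =
  [4, 8]
  [11, 4]

Each entry (A^⊗2)_ij equals the minimum over all length-2 walks i = v_0 → v_1 → … → v_2 = j of Σ_t A[v_t][v_{t+1}]. For example, for (i, j) = (0, 1) we minimise over 2 possible intermediate vertex sequences; the minimum is 8, attained along the walk 0 → 0 → 1.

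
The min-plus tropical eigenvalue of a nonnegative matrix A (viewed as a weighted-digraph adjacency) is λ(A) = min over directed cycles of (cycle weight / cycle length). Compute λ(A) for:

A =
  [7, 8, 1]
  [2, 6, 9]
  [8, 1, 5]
λ(A) = 4/3

Enumerate directed cycles and compute their means (weight / length). Sample:
  cycle 0 → 0: weight = 7, length = 1, mean = 7/1 ≈ 7.000
  cycle 1 → 1: weight = 6, length = 1, mean = 6/1 ≈ 6.000
  cycle 2 → 2: weight = 5, length = 1, mean = 5/1 ≈ 5.000
  cycle 0 → 1 → 0: weight = 10, length = 2, mean = 10/2 ≈ 5.000
  cycle 0 → 2 → 0: weight = 9, length = 2, mean = 9/2 ≈ 4.500
  cycle 1 → 0 → 1: weight = 10, length = 2, mean = 10/2 ≈ 5.000
Minimum mean = 1.333, attained e.g. along the cycle 0 → 2 → 1 → 0 with weight 4 and length 3. So λ(A) = 4/3 = 4/3.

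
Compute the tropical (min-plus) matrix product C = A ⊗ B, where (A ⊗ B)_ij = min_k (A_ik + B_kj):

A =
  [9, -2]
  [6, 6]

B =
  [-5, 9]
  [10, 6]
A ⊗ B =
  [4, 4]
  [1, 12]

Apply the min-plus product entry-by-entry:
  C[0][0] = min over k of (A[0][0] + B[0][0] = 9 + -5 = 4, A[0][1] + B[1][0] = -2 + 10 = 8) = 4 (attained at k = 0)
  C[0][1] = min over k of (A[0][0] + B[0][1] = 9 + 9 = 18, A[0][1] + B[1][1] = -2 + 6 = 4) = 4 (attained at k = 1)
  C[1][0] = min over k of (A[1][0] + B[0][0] = 6 + -5 = 1, A[1][1] + B[1][0] = 6 + 10 = 16) = 1 (attained at k = 0)
  C[1][1] = min over k of (A[1][0] + B[0][1] = 6 + 9 = 15, A[1][1] + B[1][1] = 6 + 6 = 12) = 12 (attained at k = 1)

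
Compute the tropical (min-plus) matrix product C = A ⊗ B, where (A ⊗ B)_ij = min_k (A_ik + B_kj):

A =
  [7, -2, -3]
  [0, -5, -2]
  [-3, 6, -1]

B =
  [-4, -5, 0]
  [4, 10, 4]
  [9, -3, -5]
A ⊗ B =
  [2, -6, -8]
  [-4, -5, -7]
  [-7, -8, -6]

Apply the min-plus product entry-by-entry:
  C[0][0] = min over k of (A[0][0] + B[0][0] = 7 + -4 = 3, A[0][1] + B[1][0] = -2 + 4 = 2, A[0][2] + B[2][0] = -3 + 9 = 6) = 2 (attained at k = 1)
  C[0][1] = min over k of (A[0][0] + B[0][1] = 7 + -5 = 2, A[0][1] + B[1][1] = -2 + 10 = 8, A[0][2] + B[2][1] = -3 + -3 = -6) = -6 (attained at k = 2)
  C[0][2] = min over k of (A[0][0] + B[0][2] = 7 + 0 = 7, A[0][1] + B[1][2] = -2 + 4 = 2, A[0][2] + B[2][2] = -3 + -5 = -8) = -8 (attained at k = 2)
  C[1][0] = min over k of (A[1][0] + B[0][0] = 0 + -4 = -4, A[1][1] + B[1][0] = -5 + 4 = -1, A[1][2] + B[2][0] = -2 + 9 = 7) = -4 (attained at k = 0)
  C[1][1] = min over k of (A[1][0] + B[0][1] = 0 + -5 = -5, A[1][1] + B[1][1] = -5 + 10 = 5, A[1][2] + B[2][1] = -2 + -3 = -5) = -5 (attained at k = 0)
  C[1][2] = min over k of (A[1][0] + B[0][2] = 0 + 0 = 0, A[1][1] + B[1][2] = -5 + 4 = -1, A[1][2] + B[2][2] = -2 + -5 = -7) = -7 (attained at k = 2)
  C[2][0] = min over k of (A[2][0] + B[0][0] = -3 + -4 = -7, A[2][1] + B[1][0] = 6 + 4 = 10, A[2][2] + B[2][0] = -1 + 9 = 8) = -7 (attained at k = 0)
  C[2][1] = min over k of (A[2][0] + B[0][1] = -3 + -5 = -8, A[2][1] + B[1][1] = 6 + 10 = 16, A[2][2] + B[2][1] = -1 + -3 = -4) = -8 (attained at k = 0)
  C[2][2] = min over k of (A[2][0] + B[0][2] = -3 + 0 = -3, A[2][1] + B[1][2] = 6 + 4 = 10, A[2][2] + B[2][2] = -1 + -5 = -6) = -6 (attained at k = 2)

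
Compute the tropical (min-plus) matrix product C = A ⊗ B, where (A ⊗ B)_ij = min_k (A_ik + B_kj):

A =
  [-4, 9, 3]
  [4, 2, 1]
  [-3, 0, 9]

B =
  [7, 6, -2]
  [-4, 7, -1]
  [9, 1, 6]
A ⊗ B =
  [3, 2, -6]
  [-2, 2, 1]
  [-4, 3, -5]

Apply the min-plus product entry-by-entry:
  C[0][0] = min over k of (A[0][0] + B[0][0] = -4 + 7 = 3, A[0][1] + B[1][0] = 9 + -4 = 5, A[0][2] + B[2][0] = 3 + 9 = 12) = 3 (attained at k = 0)
  C[0][1] = min over k of (A[0][0] + B[0][1] = -4 + 6 = 2, A[0][1] + B[1][1] = 9 + 7 = 16, A[0][2] + B[2][1] = 3 + 1 = 4) = 2 (attained at k = 0)
  C[0][2] = min over k of (A[0][0] + B[0][2] = -4 + -2 = -6, A[0][1] + B[1][2] = 9 + -1 = 8, A[0][2] + B[2][2] = 3 + 6 = 9) = -6 (attained at k = 0)
  C[1][0] = min over k of (A[1][0] + B[0][0] = 4 + 7 = 11, A[1][1] + B[1][0] = 2 + -4 = -2, A[1][2] + B[2][0] = 1 + 9 = 10) = -2 (attained at k = 1)
  C[1][1] = min over k of (A[1][0] + B[0][1] = 4 + 6 = 10, A[1][1] + B[1][1] = 2 + 7 = 9, A[1][2] + B[2][1] = 1 + 1 = 2) = 2 (attained at k = 2)
  C[1][2] = min over k of (A[1][0] + B[0][2] = 4 + -2 = 2, A[1][1] + B[1][2] = 2 + -1 = 1, A[1][2] + B[2][2] = 1 + 6 = 7) = 1 (attained at k = 1)
  C[2][0] = min over k of (A[2][0] + B[0][0] = -3 + 7 = 4, A[2][1] + B[1][0] = 0 + -4 = -4, A[2][2] + B[2][0] = 9 + 9 = 18) = -4 (attained at k = 1)
  C[2][1] = min over k of (A[2][0] + B[0][1] = -3 + 6 = 3, A[2][1] + B[1][1] = 0 + 7 = 7, A[2][2] + B[2][1] = 9 + 1 = 10) = 3 (attained at k = 0)
  C[2][2] = min over k of (A[2][0] + B[0][2] = -3 + -2 = -5, A[2][1] + B[1][2] = 0 + -1 = -1, A[2][2] + B[2][2] = 9 + 6 = 15) = -5 (attained at k = 0)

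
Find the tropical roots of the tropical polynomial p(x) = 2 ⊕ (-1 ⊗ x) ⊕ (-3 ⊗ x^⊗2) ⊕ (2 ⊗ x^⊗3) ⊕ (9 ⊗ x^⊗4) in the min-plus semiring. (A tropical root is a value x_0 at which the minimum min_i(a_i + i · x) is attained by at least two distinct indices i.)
Roots: {-7, -5, 2, 3}

Each tropical root is a break point of the lower envelope of the lines y = a_i + i · x (there are 5 lines, with slopes 0, 1, ..., 4). Only the lines that attain the minimum somewhere contribute to roots; other lines are dominated. Here the surviving (envelope) indices are i = 4, i = 3, i = 2, i = 1, i = 0.
Intersections between consecutive envelope lines give the roots: for adjacent envelope indices i < j the intersection is x = (a_i − a_j) / (j − i). Reading off the sorted break points: {-7, -5, 2, 3}.
Verification: at each break x_0, at least two indices attain the minimum of min_i(a_i + i · x_0).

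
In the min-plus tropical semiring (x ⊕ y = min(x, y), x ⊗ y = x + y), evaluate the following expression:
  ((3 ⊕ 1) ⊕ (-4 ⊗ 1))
((3 ⊕ 1) ⊕ (-4 ⊗ 1)) = -3

Expand innermost to outermost. Recall ⊕ takes the minimum of its arguments and ⊗ takes their sum. Working out the expression ((3 ⊕ 1) ⊕ (-4 ⊗ 1)) gives -3.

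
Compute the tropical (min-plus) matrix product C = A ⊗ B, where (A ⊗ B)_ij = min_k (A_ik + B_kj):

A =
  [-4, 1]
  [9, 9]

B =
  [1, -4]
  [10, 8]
A ⊗ B =
  [-3, -8]
  [10, 5]

Apply the min-plus product entry-by-entry:
  C[0][0] = min over k of (A[0][0] + B[0][0] = -4 + 1 = -3, A[0][1] + B[1][0] = 1 + 10 = 11) = -3 (attained at k = 0)
  C[0][1] = min over k of (A[0][0] + B[0][1] = -4 + -4 = -8, A[0][1] + B[1][1] = 1 + 8 = 9) = -8 (attained at k = 0)
  C[1][0] = min over k of (A[1][0] + B[0][0] = 9 + 1 = 10, A[1][1] + B[1][0] = 9 + 10 = 19) = 10 (attained at k = 0)
  C[1][1] = min over k of (A[1][0] + B[0][1] = 9 + -4 = 5, A[1][1] + B[1][1] = 9 + 8 = 17) = 5 (attained at k = 0)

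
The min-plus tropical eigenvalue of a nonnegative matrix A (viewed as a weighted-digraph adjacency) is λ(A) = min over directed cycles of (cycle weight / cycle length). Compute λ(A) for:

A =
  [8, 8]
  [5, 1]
λ(A) = 1

Enumerate directed cycles and compute their means (weight / length). Sample:
  cycle 0 → 0: weight = 8, length = 1, mean = 8/1 ≈ 8.000
  cycle 1 → 1: weight = 1, length = 1, mean = 1/1 ≈ 1.000
  cycle 0 → 1 → 0: weight = 13, length = 2, mean = 13/2 ≈ 6.500
  cycle 1 → 0 → 1: weight = 13, length = 2, mean = 13/2 ≈ 6.500
Minimum mean = 1.000, attained e.g. along the cycle 1 → 1 with weight 1 and length 1. So λ(A) = 1/1 = 1.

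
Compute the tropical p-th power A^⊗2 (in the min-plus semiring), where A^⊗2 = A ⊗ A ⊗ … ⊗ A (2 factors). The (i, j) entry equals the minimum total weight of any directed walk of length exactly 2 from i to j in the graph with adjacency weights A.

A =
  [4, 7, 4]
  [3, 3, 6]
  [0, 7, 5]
A^⊗2 =
  [4, 10, 8]
  [6, 6, 7]
  [4, 7, 4]

Each entry (A^⊗2)_ij equals the minimum over all length-2 walks i = v_0 → v_1 → … → v_2 = j of Σ_t A[v_t][v_{t+1}]. For example, for (i, j) = (0, 2) we minimise over 3 possible intermediate vertex sequences; the minimum is 8, attained along the walk 0 → 0 → 2.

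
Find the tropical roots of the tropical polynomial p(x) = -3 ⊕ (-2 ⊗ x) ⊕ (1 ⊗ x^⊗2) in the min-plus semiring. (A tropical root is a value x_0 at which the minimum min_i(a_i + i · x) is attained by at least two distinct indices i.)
Roots: {-3, -1}

Each tropical root is a break point of the lower envelope of the lines y = a_i + i · x (there are 3 lines, with slopes 0, 1, ..., 2). Only the lines that attain the minimum somewhere contribute to roots; other lines are dominated. Here the surviving (envelope) indices are i = 2, i = 1, i = 0.
Intersections between consecutive envelope lines give the roots: for adjacent envelope indices i < j the intersection is x = (a_i − a_j) / (j − i). Reading off the sorted break points: {-3, -1}.
Verification: at each break x_0, at least two indices attain the minimum of min_i(a_i + i · x_0).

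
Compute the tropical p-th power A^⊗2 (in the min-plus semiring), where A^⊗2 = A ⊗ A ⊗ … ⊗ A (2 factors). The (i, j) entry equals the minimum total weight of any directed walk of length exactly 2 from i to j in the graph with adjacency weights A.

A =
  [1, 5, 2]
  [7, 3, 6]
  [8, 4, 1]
A^⊗2 =
  [2, 6, 3]
  [8, 6, 7]
  [9, 5, 2]

Each entry (A^⊗2)_ij equals the minimum over all length-2 walks i = v_0 → v_1 → … → v_2 = j of Σ_t A[v_t][v_{t+1}]. For example, for (i, j) = (0, 2) we minimise over 3 possible intermediate vertex sequences; the minimum is 3, attained along the walk 0 → 0 → 2.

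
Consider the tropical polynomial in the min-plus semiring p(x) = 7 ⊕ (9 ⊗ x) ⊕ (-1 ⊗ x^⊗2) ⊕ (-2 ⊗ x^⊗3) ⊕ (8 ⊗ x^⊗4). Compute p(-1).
p(-1) = -5

A tropical monomial a ⊗ x^⊗i evaluates to a + i · x. Evaluating each term at x = -1:
  Term 0 contributes 7 + 0 · -1 = 7
  Term 1 contributes 9 + 1 · -1 = 8
  Term 2 contributes -1 + 2 · -1 = -3
  Term 3 contributes -2 + 3 · -1 = -5
  Term 4 contributes 8 + 4 · -1 = 4
p(-1) = ⊕ of these = min[7, 8, -3, -5, 4] = -5.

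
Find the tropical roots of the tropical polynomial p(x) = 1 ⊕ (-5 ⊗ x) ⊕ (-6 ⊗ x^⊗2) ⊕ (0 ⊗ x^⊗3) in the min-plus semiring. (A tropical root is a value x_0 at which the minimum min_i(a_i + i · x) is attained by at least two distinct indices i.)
Roots: {-6, 1, 6}

Each tropical root is a break point of the lower envelope of the lines y = a_i + i · x (there are 4 lines, with slopes 0, 1, ..., 3). Only the lines that attain the minimum somewhere contribute to roots; other lines are dominated. Here the surviving (envelope) indices are i = 3, i = 2, i = 1, i = 0.
Intersections between consecutive envelope lines give the roots: for adjacent envelope indices i < j the intersection is x = (a_i − a_j) / (j − i). Reading off the sorted break points: {-6, 1, 6}.
Verification: at each break x_0, at least two indices attain the minimum of min_i(a_i + i · x_0).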